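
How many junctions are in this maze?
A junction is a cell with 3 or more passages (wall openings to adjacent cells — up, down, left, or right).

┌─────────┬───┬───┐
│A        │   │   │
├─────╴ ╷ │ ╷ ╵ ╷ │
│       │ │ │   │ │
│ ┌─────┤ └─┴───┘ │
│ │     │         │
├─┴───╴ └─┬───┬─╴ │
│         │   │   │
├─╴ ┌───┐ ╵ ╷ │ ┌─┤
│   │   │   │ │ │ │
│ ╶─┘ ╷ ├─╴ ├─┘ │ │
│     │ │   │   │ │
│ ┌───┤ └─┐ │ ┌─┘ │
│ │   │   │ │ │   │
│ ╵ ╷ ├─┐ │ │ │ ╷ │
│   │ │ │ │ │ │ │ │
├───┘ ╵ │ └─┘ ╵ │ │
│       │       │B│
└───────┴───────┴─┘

Checking each cell for number of passages:

Junctions found (3+ passages):
  (0, 3): 3 passages
  (2, 8): 3 passages
  (3, 1): 3 passages
  (3, 3): 3 passages
  (4, 5): 3 passages
  (5, 0): 3 passages
  (5, 5): 3 passages
  (6, 8): 3 passages
  (8, 2): 3 passages
  (8, 6): 3 passages
Total junctions: 10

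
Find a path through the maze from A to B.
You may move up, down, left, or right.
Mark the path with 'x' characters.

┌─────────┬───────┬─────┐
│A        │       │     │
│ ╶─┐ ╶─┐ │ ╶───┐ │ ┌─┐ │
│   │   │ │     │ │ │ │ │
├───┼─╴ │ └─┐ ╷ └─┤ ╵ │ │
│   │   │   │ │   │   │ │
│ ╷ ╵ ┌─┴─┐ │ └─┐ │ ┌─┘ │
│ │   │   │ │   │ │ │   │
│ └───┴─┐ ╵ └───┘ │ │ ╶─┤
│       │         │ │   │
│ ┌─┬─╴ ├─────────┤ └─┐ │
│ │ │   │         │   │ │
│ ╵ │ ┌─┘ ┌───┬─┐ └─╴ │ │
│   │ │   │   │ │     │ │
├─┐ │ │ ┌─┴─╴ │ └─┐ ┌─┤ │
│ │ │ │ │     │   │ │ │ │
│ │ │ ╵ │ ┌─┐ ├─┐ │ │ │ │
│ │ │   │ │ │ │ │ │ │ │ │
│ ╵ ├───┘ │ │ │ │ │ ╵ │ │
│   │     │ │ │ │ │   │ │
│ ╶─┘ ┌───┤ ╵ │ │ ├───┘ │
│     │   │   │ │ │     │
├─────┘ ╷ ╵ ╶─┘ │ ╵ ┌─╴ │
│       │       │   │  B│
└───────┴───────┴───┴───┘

Finding the shortest path through the maze:
Path length: 54 steps
Directions: right → right → down → right → down → left → down → left → up → left → down → down → right → right → right → down → left → down → down → down → right → up → up → right → up → right → right → right → right → down → right → right → up → left → up → up → up → up → up → right → right → down → down → down → left → down → right → down → down → down → down → down → down → down

Solution:

┌─────────┬───────┬─────┐
│A x x    │       │x x x│
│ ╶─┐ ╶─┐ │ ╶───┐ │ ┌─┐ │
│   │x x│ │     │ │x│ │x│
├───┼─╴ │ └─┐ ╷ └─┤ ╵ │ │
│x x│x x│   │ │   │x  │x│
│ ╷ ╵ ┌─┴─┐ │ └─┐ │ ┌─┘ │
│x│x x│   │ │   │ │x│x x│
│ └───┴─┐ ╵ └───┘ │ │ ╶─┤
│x x x x│         │x│x x│
│ ┌─┬─╴ ├─────────┤ └─┐ │
│ │ │x x│x x x x x│x x│x│
│ ╵ │ ┌─┘ ┌───┬─┐ └─╴ │ │
│   │x│x x│   │ │x x x│x│
├─┐ │ │ ┌─┴─╴ │ └─┐ ┌─┤ │
│ │ │x│x│     │   │ │ │x│
│ │ │ ╵ │ ┌─┐ ├─┐ │ │ │ │
│ │ │x x│ │ │ │ │ │ │ │x│
│ ╵ ├───┘ │ │ │ │ │ ╵ │ │
│   │     │ │ │ │ │   │x│
│ ╶─┘ ┌───┤ ╵ │ │ ├───┘ │
│     │   │   │ │ │    x│
├─────┘ ╷ ╵ ╶─┘ │ ╵ ┌─╴ │
│       │       │   │  B│
└───────┴───────┴───┴───┘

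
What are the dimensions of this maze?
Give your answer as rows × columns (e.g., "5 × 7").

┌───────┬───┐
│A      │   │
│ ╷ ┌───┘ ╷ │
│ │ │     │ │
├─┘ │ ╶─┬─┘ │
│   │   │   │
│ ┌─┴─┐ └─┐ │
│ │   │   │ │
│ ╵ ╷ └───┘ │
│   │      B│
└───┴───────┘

Counting the maze dimensions:
Rows (vertical): 5
Columns (horizontal): 6
Dimensions: 5 × 6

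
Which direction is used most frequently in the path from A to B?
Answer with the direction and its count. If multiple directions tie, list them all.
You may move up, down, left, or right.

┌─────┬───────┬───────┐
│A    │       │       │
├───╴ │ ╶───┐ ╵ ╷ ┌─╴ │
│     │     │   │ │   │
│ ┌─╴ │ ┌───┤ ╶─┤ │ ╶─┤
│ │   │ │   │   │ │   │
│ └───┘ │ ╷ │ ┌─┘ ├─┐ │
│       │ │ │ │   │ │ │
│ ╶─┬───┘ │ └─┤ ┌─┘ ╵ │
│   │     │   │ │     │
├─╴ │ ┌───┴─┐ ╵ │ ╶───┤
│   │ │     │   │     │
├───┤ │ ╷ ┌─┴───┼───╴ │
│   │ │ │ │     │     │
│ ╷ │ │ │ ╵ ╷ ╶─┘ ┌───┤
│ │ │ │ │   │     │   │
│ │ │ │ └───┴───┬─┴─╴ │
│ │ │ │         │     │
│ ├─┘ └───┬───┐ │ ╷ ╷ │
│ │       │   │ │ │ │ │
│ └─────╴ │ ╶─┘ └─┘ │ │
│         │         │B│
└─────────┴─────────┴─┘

Directions: right, right, down, left, left, down, down, right, right, right, up, up, up, right, right, right, down, right, up, right, right, right, down, left, down, right, down, down, left, left, down, right, right, down, left, left, down, left, left, up, left, down, left, up, up, left, down, down, down, right, right, right, right, down, down, right, right, up, up, right, down, down
Counts: {'right': 22, 'down': 19, 'left': 12, 'up': 9}
Most common: right (22 times)

Solution:

┌─────┬───────┬───────┐
│A → ↓│↱ → → ↓│↱ → → ↓│
├───╴ │ ╶───┐ ╵ ╷ ┌─╴ │
│↓ ← ↲│↑    │↳ ↑│ │↓ ↲│
│ ┌─╴ │ ┌───┤ ╶─┤ │ ╶─┤
│↓│   │↑│   │   │ │↳ ↓│
│ └───┘ │ ╷ │ ┌─┘ ├─┐ │
│↳ → → ↑│ │ │ │   │ │↓│
│ ╶─┬───┘ │ └─┤ ┌─┘ ╵ │
│   │     │   │ │↓ ← ↲│
├─╴ │ ┌───┴─┐ ╵ │ ╶───┤
│   │ │↓ ↰  │   │↳ → ↓│
├───┤ │ ╷ ┌─┴───┼───╴ │
│   │ │↓│↑│↓ ↰  │↓ ← ↲│
│ ╷ │ │ │ ╵ ╷ ╶─┘ ┌───┤
│ │ │ │↓│↑ ↲│↑ ← ↲│   │
│ │ │ │ └───┴───┬─┴─╴ │
│ │ │ │↳ → → → ↓│  ↱ ↓│
│ ├─┘ └───┬───┐ │ ╷ ╷ │
│ │       │   │↓│ │↑│↓│
│ └─────╴ │ ╶─┘ └─┘ │ │
│         │    ↳ → ↑│B│
└─────────┴─────────┴─┘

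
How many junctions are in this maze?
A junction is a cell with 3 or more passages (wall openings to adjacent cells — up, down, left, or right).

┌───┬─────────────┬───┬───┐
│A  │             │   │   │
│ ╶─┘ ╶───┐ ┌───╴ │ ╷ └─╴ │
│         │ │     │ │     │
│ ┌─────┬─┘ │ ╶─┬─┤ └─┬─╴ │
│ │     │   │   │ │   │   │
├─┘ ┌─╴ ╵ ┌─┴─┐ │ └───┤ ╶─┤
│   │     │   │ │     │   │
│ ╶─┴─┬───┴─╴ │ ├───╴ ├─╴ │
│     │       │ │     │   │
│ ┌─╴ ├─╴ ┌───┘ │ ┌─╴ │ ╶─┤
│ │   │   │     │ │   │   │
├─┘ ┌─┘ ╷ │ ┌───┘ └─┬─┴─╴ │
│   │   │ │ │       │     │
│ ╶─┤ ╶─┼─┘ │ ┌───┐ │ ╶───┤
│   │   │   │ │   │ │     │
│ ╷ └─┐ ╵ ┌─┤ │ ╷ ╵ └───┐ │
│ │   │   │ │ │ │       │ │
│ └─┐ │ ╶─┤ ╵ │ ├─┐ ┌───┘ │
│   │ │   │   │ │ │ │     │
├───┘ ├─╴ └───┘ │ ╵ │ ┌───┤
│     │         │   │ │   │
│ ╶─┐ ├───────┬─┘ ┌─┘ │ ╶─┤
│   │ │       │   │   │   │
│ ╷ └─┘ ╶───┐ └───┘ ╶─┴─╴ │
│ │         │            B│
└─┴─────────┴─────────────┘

Checking each cell for number of passages:

Junctions found (3+ passages):
  (0, 5): 3 passages
  (1, 0): 3 passages
  (1, 2): 3 passages
  (1, 12): 3 passages
  (3, 3): 3 passages
  (4, 0): 3 passages
  (4, 4): 3 passages
  (4, 10): 3 passages
  (5, 4): 3 passages
  (6, 8): 3 passages
  (7, 0): 3 passages
  (8, 3): 3 passages
  (8, 9): 4 passages
  (10, 2): 3 passages
  (10, 4): 3 passages
  (10, 8): 3 passages
  (11, 0): 3 passages
  (12, 3): 3 passages
  (12, 9): 3 passages
Total junctions: 19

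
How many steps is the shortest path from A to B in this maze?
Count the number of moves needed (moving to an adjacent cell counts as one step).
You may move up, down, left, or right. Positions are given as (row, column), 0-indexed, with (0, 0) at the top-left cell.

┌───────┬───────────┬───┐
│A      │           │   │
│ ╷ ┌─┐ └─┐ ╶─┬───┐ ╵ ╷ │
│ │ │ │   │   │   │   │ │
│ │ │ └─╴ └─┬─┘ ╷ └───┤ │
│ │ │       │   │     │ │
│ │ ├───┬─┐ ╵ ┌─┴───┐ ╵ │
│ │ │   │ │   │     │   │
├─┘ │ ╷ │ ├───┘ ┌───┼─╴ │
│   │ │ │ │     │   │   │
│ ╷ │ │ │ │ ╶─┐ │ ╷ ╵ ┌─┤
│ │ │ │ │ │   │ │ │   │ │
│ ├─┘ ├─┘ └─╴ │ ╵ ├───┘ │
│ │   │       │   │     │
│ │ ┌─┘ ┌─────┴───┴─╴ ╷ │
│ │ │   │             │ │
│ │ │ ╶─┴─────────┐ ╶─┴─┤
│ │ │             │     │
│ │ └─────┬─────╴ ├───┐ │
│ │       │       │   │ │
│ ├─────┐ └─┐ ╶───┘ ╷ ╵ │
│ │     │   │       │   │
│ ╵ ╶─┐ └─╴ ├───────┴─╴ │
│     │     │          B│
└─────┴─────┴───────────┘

Using BFS to find shortest path:
Start: (0, 0), End: (11, 11)
Path found:
(0,0) → (0,1) → (0,2) → (0,3) → (1,3) → (1,4) → (2,4) → (2,5) → (3,5) → (3,6) → (2,6) → (2,7) → (1,7) → (1,8) → (2,8) → (2,9) → (2,10) → (3,10) → (3,11) → (4,11) → (4,10) → (5,10) → (5,9) → (4,9) → (4,8) → (5,8) → (6,8) → (6,7) → (5,7) → (4,7) → (4,6) → (4,5) → (5,5) → (5,6) → (6,6) → (6,5) → (6,4) → (6,3) → (7,3) → (7,2) → (8,2) → (8,3) → (8,4) → (8,5) → (8,6) → (8,7) → (8,8) → (9,8) → (9,7) → (9,6) → (10,6) → (10,7) → (10,8) → (10,9) → (9,9) → (9,10) → (10,10) → (10,11) → (11,11)
Number of steps: 58

Solution:

┌───────┬───────────┬───┐
│A → → ↓│           │   │
│ ╷ ┌─┐ └─┐ ╶─┬───┐ ╵ ╷ │
│ │ │ │↳ ↓│   │↱ ↓│   │ │
│ │ │ └─╴ └─┬─┘ ╷ └───┤ │
│ │ │    ↳ ↓│↱ ↑│↳ → ↓│ │
│ │ ├───┬─┐ ╵ ┌─┴───┐ ╵ │
│ │ │   │ │↳ ↑│     │↳ ↓│
├─┘ │ ╷ │ ├───┘ ┌───┼─╴ │
│   │ │ │ │↓ ← ↰│↓ ↰│↓ ↲│
│ ╷ │ │ │ │ ╶─┐ │ ╷ ╵ ┌─┤
│ │ │ │ │ │↳ ↓│↑│↓│↑ ↲│ │
│ ├─┘ ├─┘ └─╴ │ ╵ ├───┘ │
│ │   │↓ ← ← ↲│↑ ↲│     │
│ │ ┌─┘ ┌─────┴───┴─╴ ╷ │
│ │ │↓ ↲│             │ │
│ │ │ ╶─┴─────────┐ ╶─┴─┤
│ │ │↳ → → → → → ↓│     │
│ │ └─────┬─────╴ ├───┐ │
│ │       │  ↓ ← ↲│↱ ↓│ │
│ ├─────┐ └─┐ ╶───┘ ╷ ╵ │
│ │     │   │↳ → → ↑│↳ ↓│
│ ╵ ╶─┐ └─╴ ├───────┴─╴ │
│     │     │          B│
└─────┴─────┴───────────┘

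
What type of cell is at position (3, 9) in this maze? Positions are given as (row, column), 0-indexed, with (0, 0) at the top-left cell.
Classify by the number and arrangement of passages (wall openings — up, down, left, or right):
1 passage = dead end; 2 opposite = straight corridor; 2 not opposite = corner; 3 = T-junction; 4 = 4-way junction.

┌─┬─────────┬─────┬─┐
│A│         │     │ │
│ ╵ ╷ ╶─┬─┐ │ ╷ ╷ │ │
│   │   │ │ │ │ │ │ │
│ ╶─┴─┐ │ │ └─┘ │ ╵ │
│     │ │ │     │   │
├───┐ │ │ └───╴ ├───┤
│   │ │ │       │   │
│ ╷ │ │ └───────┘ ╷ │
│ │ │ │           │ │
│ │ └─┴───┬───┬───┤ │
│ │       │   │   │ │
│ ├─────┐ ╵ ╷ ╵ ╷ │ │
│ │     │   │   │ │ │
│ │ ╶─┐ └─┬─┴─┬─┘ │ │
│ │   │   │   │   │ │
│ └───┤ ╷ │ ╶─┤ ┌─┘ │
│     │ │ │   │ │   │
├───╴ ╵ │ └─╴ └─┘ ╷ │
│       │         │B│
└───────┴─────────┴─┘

Checking cell at (3, 9):
Number of passages: 2
Cell type: corner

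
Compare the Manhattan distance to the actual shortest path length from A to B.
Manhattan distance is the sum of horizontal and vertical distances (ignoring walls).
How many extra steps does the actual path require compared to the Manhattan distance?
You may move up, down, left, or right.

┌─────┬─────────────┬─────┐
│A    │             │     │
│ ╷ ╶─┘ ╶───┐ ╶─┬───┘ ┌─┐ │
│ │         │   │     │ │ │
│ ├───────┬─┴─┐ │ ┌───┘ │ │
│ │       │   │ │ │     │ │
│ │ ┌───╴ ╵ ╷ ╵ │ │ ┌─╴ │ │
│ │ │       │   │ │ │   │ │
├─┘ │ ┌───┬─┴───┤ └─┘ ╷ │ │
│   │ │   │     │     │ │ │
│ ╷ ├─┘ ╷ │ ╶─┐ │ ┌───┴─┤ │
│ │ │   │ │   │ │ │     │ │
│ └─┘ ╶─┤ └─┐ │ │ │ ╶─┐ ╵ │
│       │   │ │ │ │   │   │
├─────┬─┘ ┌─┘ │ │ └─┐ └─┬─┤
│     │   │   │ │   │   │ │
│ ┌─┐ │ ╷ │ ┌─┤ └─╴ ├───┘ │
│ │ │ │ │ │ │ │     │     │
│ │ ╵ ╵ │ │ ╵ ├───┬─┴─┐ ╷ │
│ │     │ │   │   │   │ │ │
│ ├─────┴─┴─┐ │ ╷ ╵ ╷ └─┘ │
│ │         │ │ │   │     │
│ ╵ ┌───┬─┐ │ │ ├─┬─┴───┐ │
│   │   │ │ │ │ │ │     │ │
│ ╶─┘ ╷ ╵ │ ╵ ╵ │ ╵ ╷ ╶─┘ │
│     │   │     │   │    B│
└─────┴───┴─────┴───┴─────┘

Manhattan distance: |12 - 0| + |12 - 0| = 24
Actual path length: 70
Extra steps: 70 - 24 = 46

Solution:

┌─────┬─────────────┬─────┐
│A ↓  │↱ → → ↓      │     │
│ ╷ ╶─┘ ╶───┐ ╶─┬───┘ ┌─┐ │
│ │↳ → ↑    │↳ ↓│     │ │ │
│ ├───────┬─┴─┐ │ ┌───┘ │ │
│ │↓ ← ← ↰│↓ ↰│↓│ │     │ │
│ │ ┌───╴ ╵ ╷ ╵ │ │ ┌─╴ │ │
│ │↓│    ↑ ↲│↑ ↲│ │ │   │ │
├─┘ │ ┌───┬─┴───┤ └─┘ ╷ │ │
│↓ ↲│ │↱ ↓│     │     │ │ │
│ ╷ ├─┘ ╷ │ ╶─┐ │ ┌───┴─┤ │
│↓│ │↱ ↑│↓│   │ │ │     │ │
│ └─┘ ╶─┤ └─┐ │ │ │ ╶─┐ ╵ │
│↳ → ↑  │↓  │ │ │ │   │   │
├─────┬─┘ ┌─┘ │ │ └─┐ └─┬─┤
│↓ ← ↰│↓ ↲│   │ │   │   │ │
│ ┌─┐ │ ╷ │ ┌─┤ └─╴ ├───┘ │
│↓│ │↑│↓│ │ │ │     │     │
│ │ ╵ ╵ │ │ ╵ ├───┬─┴─┐ ╷ │
│↓│  ↑ ↲│ │   │↱ ↓│↱ ↓│ │ │
│ ├─────┴─┴─┐ │ ╷ ╵ ╷ └─┘ │
│↓│↱ → → → ↓│ │↑│↳ ↑│↳ → ↓│
│ ╵ ┌───┬─┐ │ │ ├─┬─┴───┐ │
│↳ ↑│   │ │↓│ │↑│ │     │↓│
│ ╶─┘ ╷ ╵ │ ╵ ╵ │ ╵ ╷ ╶─┘ │
│     │   │↳ → ↑│   │    B│
└─────┴───┴─────┴───┴─────┘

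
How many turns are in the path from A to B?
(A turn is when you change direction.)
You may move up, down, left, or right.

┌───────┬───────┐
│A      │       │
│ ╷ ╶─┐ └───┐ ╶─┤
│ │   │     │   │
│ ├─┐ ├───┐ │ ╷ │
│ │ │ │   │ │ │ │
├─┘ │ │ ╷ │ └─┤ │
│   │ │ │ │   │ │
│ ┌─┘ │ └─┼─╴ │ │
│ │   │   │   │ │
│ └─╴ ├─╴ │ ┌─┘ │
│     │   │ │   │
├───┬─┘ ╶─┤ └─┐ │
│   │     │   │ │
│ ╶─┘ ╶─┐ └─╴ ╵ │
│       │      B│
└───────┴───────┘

Directions: right, right, right, down, right, right, down, down, right, down, left, down, down, right, down, right
Number of turns: 10

Solution:

┌───────┬───────┐
│A → → ↓│       │
│ ╷ ╶─┐ └───┐ ╶─┤
│ │   │↳ → ↓│   │
│ ├─┐ ├───┐ │ ╷ │
│ │ │ │   │↓│ │ │
├─┘ │ │ ╷ │ └─┤ │
│   │ │ │ │↳ ↓│ │
│ ┌─┘ │ └─┼─╴ │ │
│ │   │   │↓ ↲│ │
│ └─╴ ├─╴ │ ┌─┘ │
│     │   │↓│   │
├───┬─┘ ╶─┤ └─┐ │
│   │     │↳ ↓│ │
│ ╶─┘ ╶─┐ └─╴ ╵ │
│       │    ↳ B│
└───────┴───────┘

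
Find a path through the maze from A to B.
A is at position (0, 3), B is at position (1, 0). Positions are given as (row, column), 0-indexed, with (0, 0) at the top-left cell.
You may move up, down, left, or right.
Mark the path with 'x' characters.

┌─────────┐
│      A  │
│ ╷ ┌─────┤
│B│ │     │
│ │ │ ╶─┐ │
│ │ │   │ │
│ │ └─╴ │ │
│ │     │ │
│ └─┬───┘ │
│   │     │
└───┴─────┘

Finding the shortest path from (0, 3) to (1, 0):
Path length: 4 steps
Directions: left → left → left → down

Solution:

┌─────────┐
│x x x A  │
│ ╷ ┌─────┤
│B│ │     │
│ │ │ ╶─┐ │
│ │ │   │ │
│ │ └─╴ │ │
│ │     │ │
│ └─┬───┘ │
│   │     │
└───┴─────┘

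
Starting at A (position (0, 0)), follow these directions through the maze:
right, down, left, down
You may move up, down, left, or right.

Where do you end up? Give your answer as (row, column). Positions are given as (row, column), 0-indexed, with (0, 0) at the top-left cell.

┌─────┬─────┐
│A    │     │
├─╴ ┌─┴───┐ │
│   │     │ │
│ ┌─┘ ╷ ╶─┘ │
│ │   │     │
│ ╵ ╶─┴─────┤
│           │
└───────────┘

Following directions step by step:
Start: (0, 0)
  right: (0, 0) → (0, 1)
  down: (0, 1) → (1, 1)
  left: (1, 1) → (1, 0)
  down: (1, 0) → (2, 0)
Final position: (2, 0)

Path taken:

┌─────┬─────┐
│A ↓  │     │
├─╴ ┌─┴───┐ │
│↓ ↲│     │ │
│ ┌─┘ ╷ ╶─┘ │
│B│   │     │
│ ╵ ╶─┴─────┤
│           │
└───────────┘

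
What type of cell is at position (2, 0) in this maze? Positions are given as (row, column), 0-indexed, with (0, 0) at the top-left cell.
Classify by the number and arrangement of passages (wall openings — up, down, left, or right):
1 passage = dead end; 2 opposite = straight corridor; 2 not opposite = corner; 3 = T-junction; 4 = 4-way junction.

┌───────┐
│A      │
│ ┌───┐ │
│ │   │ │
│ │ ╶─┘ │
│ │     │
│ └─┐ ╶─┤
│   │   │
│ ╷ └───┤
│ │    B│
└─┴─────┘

Checking cell at (2, 0):
Number of passages: 2
Cell type: straight corridor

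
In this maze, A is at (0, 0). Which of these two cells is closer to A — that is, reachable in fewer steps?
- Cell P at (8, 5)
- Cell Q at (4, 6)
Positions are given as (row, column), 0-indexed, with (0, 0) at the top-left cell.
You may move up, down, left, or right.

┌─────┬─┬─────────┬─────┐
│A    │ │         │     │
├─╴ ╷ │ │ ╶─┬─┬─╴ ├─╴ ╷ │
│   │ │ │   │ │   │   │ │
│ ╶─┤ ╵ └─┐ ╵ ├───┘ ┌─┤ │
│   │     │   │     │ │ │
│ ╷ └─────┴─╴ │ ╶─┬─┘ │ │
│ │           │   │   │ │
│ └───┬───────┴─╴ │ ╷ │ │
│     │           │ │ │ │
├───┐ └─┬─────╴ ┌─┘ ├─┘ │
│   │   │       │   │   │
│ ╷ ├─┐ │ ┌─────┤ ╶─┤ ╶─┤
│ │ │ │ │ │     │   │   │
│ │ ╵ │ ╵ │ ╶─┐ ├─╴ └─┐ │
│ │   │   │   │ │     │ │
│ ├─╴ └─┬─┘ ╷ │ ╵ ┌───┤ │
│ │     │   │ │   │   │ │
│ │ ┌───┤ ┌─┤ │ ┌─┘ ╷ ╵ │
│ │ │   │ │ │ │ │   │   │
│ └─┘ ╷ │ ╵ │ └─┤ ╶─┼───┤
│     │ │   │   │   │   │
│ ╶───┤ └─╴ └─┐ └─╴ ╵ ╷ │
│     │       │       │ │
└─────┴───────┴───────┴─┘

Shortest path A → P at (8, 5): 57 steps
Shortest path A → Q at (4, 6): 20 steps

Q is closer (20 steps vs 57 steps).

Path to P:

┌─────┬─┬─────────┬─────┐
│A ↓  │ │         │  ↱ ↓│
├─╴ ╷ │ │ ╶─┬─┬─╴ ├─╴ ╷ │
│↓ ↲│ │ │   │ │   │↱ ↑│↓│
│ ╶─┤ ╵ └─┐ ╵ ├───┘ ┌─┤ │
│↓  │     │   │↱ → ↑│ │↓│
│ ╷ └─────┴─╴ │ ╶─┬─┘ │ │
│↓│           │↑ ↰│   │↓│
│ └───┬───────┴─╴ │ ╷ │ │
│↳ → ↓│        ↱ ↑│ │ │↓│
├───┐ └─┬─────╴ ┌─┘ ├─┘ │
│   │↳ ↓│↱ → → ↑│   │↓ ↲│
│ ╷ ├─┐ │ ┌─────┤ ╶─┤ ╶─┤
│ │ │ │↓│↑│     │   │↳ ↓│
│ │ ╵ │ ╵ │ ╶─┐ ├─╴ └─┐ │
│ │   │↳ ↑│↓ ↰│ │     │↓│
│ ├─╴ └─┬─┘ ╷ │ ╵ ┌───┤ │
│ │     │  P│↑│   │↓ ↰│↓│
│ │ ┌───┤ ┌─┤ │ ┌─┘ ╷ ╵ │
│ │ │   │ │ │↑│ │↓ ↲│↑ ↲│
│ └─┘ ╷ │ ╵ │ └─┤ ╶─┼───┤
│     │ │   │↑ ↰│↳ ↓│   │
│ ╶───┤ └─╴ └─┐ └─╴ ╵ ╷ │
│     │       │↑ ← ↲  │ │
└─────┴───────┴───────┴─┘

Path to Q:

┌─────┬─┬─────────┬─────┐
│A ↓  │ │         │     │
├─╴ ╷ │ │ ╶─┬─┬─╴ ├─╴ ╷ │
│↓ ↲│ │ │   │ │   │   │ │
│ ╶─┤ ╵ └─┐ ╵ ├───┘ ┌─┤ │
│↓  │     │   │     │ │ │
│ ╷ └─────┴─╴ │ ╶─┬─┘ │ │
│↓│           │   │   │ │
│ └───┬───────┴─╴ │ ╷ │ │
│↳ → ↓│      Q ↰  │ │ │ │
├───┐ └─┬─────╴ ┌─┘ ├─┘ │
│   │↳ ↓│↱ → → ↑│   │   │
│ ╷ ├─┐ │ ┌─────┤ ╶─┤ ╶─┤
│ │ │ │↓│↑│     │   │   │
│ │ ╵ │ ╵ │ ╶─┐ ├─╴ └─┐ │
│ │   │↳ ↑│   │ │     │ │
│ ├─╴ └─┬─┘ ╷ │ ╵ ┌───┤ │
│ │     │   │ │   │   │ │
│ │ ┌───┤ ┌─┤ │ ┌─┘ ╷ ╵ │
│ │ │   │ │ │ │ │   │   │
│ └─┘ ╷ │ ╵ │ └─┤ ╶─┼───┤
│     │ │   │   │   │   │
│ ╶───┤ └─╴ └─┐ └─╴ ╵ ╷ │
│     │       │       │ │
└─────┴───────┴───────┴─┘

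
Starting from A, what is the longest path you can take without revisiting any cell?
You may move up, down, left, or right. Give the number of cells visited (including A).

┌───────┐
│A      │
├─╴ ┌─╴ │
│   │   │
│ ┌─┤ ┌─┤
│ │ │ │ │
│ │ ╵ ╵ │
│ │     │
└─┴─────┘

Finding longest simple path using DFS:
Start: (0, 0)
Longest path visits 10 cells
Path: A → right → right → right → down → left → down → down → left → up

Solution:

┌───────┐
│A → → ↓│
├─╴ ┌─╴ │
│   │↓ ↲│
│ ┌─┤ ┌─┤
│ │B│↓│ │
│ │ ╵ ╵ │
│ │↑ ↲  │
└─┴─────┘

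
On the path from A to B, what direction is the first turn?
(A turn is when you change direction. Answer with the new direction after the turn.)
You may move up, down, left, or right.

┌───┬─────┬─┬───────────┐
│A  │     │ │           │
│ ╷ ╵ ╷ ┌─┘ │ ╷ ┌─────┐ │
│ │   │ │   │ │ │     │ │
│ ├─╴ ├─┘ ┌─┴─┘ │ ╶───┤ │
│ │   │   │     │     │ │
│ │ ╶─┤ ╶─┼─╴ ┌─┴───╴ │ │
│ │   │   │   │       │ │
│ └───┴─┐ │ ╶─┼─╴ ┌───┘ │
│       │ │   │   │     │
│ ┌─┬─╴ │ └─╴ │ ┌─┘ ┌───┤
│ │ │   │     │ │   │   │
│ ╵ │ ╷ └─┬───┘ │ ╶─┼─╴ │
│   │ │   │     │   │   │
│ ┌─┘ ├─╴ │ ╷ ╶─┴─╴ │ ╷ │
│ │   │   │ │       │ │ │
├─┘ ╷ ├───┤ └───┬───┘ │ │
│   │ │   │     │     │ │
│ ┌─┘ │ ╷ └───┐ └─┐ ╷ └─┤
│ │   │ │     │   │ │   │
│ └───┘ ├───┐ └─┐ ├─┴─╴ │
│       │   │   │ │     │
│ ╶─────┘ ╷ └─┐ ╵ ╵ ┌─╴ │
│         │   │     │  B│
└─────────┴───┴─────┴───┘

Directions: down, down, down, down, right, right, right, down, left, down, down, left, down, left, down, down, right, right, right, up, up, right, down, right, right, down, right, down, right, right, up, right, right, down
First turn direction: right

Solution:

┌───┬─────┬─┬───────────┐
│A  │     │ │           │
│ ╷ ╵ ╷ ┌─┘ │ ╷ ┌─────┐ │
│↓│   │ │   │ │ │     │ │
│ ├─╴ ├─┘ ┌─┴─┘ │ ╶───┤ │
│↓│   │   │     │     │ │
│ │ ╶─┤ ╶─┼─╴ ┌─┴───╴ │ │
│↓│   │   │   │       │ │
│ └───┴─┐ │ ╶─┼─╴ ┌───┘ │
│↳ → → ↓│ │   │   │     │
│ ┌─┬─╴ │ └─╴ │ ┌─┘ ┌───┤
│ │ │↓ ↲│     │ │   │   │
│ ╵ │ ╷ └─┬───┘ │ ╶─┼─╴ │
│   │↓│   │     │   │   │
│ ┌─┘ ├─╴ │ ╷ ╶─┴─╴ │ ╷ │
│ │↓ ↲│   │ │       │ │ │
├─┘ ╷ ├───┤ └───┬───┘ │ │
│↓ ↲│ │↱ ↓│     │     │ │
│ ┌─┘ │ ╷ └───┐ └─┐ ╷ └─┤
│↓│   │↑│↳ → ↓│   │ │   │
│ └───┘ ├───┐ └─┐ ├─┴─╴ │
│↳ → → ↑│   │↳ ↓│ │↱ → ↓│
│ ╶─────┘ ╷ └─┐ ╵ ╵ ┌─╴ │
│         │   │↳ → ↑│  B│
└─────────┴───┴─────┴───┘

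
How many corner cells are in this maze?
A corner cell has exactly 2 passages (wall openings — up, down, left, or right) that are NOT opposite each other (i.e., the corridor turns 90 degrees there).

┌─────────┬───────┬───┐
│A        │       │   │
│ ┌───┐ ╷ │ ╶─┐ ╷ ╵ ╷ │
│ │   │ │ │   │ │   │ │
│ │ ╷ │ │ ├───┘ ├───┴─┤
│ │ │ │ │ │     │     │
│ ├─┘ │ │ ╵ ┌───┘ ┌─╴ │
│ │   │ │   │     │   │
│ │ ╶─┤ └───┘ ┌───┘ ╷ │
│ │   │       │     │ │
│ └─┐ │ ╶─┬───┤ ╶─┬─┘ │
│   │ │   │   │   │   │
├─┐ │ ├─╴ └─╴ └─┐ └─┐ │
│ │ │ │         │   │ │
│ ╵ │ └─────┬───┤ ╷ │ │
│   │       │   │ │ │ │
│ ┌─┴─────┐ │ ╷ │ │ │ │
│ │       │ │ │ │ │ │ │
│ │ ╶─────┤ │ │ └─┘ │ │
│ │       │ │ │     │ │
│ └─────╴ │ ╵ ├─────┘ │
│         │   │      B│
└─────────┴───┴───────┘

Counting corner cells (2 non-opposite passages):
Total corners: 50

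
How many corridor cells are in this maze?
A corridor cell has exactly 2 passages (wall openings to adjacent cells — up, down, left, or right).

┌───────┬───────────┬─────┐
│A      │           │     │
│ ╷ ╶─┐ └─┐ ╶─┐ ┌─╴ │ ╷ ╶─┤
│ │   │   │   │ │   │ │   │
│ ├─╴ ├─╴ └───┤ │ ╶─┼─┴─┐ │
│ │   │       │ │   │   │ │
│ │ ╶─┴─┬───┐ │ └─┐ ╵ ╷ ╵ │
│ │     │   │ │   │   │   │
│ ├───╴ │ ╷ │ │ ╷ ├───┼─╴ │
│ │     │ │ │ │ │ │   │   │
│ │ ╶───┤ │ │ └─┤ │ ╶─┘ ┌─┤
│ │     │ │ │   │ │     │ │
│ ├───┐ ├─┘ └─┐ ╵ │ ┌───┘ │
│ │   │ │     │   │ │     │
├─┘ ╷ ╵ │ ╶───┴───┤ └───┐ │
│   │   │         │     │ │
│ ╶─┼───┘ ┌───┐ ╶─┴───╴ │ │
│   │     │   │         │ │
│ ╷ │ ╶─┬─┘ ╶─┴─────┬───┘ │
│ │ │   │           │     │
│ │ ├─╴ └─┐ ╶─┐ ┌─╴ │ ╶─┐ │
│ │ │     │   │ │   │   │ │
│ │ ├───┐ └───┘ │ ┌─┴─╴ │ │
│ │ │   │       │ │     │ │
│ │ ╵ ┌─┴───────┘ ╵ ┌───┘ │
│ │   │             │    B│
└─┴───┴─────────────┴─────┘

Counting cells with exactly 2 passages:
Total corridor cells: 130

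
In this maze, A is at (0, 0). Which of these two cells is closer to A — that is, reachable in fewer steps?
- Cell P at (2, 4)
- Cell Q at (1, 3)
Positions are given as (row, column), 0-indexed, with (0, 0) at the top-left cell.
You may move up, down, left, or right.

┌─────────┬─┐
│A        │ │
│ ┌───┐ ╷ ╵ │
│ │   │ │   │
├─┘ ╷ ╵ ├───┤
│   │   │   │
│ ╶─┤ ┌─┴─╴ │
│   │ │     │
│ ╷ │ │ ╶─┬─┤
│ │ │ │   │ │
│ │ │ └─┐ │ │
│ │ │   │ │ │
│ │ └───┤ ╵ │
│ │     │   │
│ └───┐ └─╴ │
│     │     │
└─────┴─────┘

Shortest path A → P at (2, 4): 30 steps
Shortest path A → Q at (1, 3): 4 steps

Q is closer (4 steps vs 30 steps).

Path to P:

┌─────────┬─┐
│A → → ↓  │ │
│ ┌───┐ ╷ ╵ │
│ │↓ ↰│↓│   │
├─┘ ╷ ╵ ├───┤
│↓ ↲│↑ ↲│P ↰│
│ ╶─┤ ┌─┴─╴ │
│↳ ↓│ │↱ → ↑│
│ ╷ │ │ ╶─┬─┤
│ │↓│ │↑ ↰│ │
│ │ │ └─┐ │ │
│ │↓│   │↑│ │
│ │ └───┤ ╵ │
│ │↳ → ↓│↑ ↰│
│ └───┐ └─╴ │
│     │↳ → ↑│
└─────┴─────┘

Path to Q:

┌─────────┬─┐
│A → → ↓  │ │
│ ┌───┐ ╷ ╵ │
│ │   │Q│   │
├─┘ ╷ ╵ ├───┤
│   │   │   │
│ ╶─┤ ┌─┴─╴ │
│   │ │     │
│ ╷ │ │ ╶─┬─┤
│ │ │ │   │ │
│ │ │ └─┐ │ │
│ │ │   │ │ │
│ │ └───┤ ╵ │
│ │     │   │
│ └───┐ └─╴ │
│     │     │
└─────┴─────┘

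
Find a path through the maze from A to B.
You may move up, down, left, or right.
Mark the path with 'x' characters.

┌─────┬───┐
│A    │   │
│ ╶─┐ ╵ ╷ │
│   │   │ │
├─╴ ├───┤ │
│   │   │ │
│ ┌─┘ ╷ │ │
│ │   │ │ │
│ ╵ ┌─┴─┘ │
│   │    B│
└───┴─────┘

Finding the shortest path through the maze:
Path length: 10 steps
Directions: right → right → down → right → up → right → down → down → down → down

Solution:

┌─────┬───┐
│A x x│x x│
│ ╶─┐ ╵ ╷ │
│   │x x│x│
├─╴ ├───┤ │
│   │   │x│
│ ┌─┘ ╷ │ │
│ │   │ │x│
│ ╵ ┌─┴─┘ │
│   │    B│
└───┴─────┘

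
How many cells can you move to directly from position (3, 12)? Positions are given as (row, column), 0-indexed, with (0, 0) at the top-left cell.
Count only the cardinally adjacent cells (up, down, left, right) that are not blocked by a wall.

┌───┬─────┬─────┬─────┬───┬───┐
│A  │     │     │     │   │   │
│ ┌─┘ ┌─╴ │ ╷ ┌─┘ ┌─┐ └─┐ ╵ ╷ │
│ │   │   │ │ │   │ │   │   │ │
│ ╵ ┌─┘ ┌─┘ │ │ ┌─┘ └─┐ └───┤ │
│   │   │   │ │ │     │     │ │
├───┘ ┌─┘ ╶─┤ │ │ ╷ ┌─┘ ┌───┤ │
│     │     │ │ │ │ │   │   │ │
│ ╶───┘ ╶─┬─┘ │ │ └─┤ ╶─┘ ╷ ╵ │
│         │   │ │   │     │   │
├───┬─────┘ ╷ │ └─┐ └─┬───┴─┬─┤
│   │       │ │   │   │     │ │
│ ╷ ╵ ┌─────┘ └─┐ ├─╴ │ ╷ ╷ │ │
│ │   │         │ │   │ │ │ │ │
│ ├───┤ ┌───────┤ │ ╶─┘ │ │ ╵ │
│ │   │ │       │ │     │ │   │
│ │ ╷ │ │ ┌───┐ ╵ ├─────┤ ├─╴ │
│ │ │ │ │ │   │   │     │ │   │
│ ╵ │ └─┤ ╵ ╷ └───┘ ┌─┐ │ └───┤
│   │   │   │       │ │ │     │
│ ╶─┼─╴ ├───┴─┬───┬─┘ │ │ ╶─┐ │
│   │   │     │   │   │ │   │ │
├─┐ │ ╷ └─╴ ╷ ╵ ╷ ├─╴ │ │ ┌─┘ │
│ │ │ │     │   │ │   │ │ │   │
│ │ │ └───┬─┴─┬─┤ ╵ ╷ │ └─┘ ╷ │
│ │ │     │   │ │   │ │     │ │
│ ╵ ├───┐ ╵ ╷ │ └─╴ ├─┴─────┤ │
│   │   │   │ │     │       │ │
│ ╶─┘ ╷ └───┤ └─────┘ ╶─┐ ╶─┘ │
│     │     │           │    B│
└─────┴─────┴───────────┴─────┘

Checking passable neighbors of (3, 12):
Neighbors: (4, 12), (3, 13)
Count: 2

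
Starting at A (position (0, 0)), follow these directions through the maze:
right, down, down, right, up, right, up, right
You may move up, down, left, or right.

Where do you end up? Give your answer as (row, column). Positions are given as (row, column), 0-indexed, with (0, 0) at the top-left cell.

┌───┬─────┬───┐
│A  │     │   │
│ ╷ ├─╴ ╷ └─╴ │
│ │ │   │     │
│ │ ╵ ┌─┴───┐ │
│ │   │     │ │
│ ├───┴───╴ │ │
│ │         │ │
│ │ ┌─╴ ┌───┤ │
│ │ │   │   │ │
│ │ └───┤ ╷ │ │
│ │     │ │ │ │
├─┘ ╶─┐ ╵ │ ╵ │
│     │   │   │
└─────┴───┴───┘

Following directions step by step:
Start: (0, 0)
  right: (0, 0) → (0, 1)
  down: (0, 1) → (1, 1)
  down: (1, 1) → (2, 1)
  right: (2, 1) → (2, 2)
  up: (2, 2) → (1, 2)
  right: (1, 2) → (1, 3)
  up: (1, 3) → (0, 3)
  right: (0, 3) → (0, 4)
Final position: (0, 4)

Path taken:

┌───┬─────┬───┐
│A ↓│  ↱ B│   │
│ ╷ ├─╴ ╷ └─╴ │
│ │↓│↱ ↑│     │
│ │ ╵ ┌─┴───┐ │
│ │↳ ↑│     │ │
│ ├───┴───╴ │ │
│ │         │ │
│ │ ┌─╴ ┌───┤ │
│ │ │   │   │ │
│ │ └───┤ ╷ │ │
│ │     │ │ │ │
├─┘ ╶─┐ ╵ │ ╵ │
│     │   │   │
└─────┴───┴───┘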